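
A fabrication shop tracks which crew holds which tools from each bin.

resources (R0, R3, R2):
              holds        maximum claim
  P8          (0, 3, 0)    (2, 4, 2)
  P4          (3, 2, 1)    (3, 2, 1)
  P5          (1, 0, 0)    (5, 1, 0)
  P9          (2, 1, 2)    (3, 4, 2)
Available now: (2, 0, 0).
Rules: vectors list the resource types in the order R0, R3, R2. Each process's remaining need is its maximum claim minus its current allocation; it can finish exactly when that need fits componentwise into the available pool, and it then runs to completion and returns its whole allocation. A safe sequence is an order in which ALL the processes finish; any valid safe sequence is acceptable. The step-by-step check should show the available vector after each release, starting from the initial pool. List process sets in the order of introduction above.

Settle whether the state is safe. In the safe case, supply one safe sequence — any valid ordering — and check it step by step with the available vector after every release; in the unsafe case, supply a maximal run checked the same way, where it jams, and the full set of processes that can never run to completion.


The state is UNSAFE.
Key observation: after P4, P5 the pool peaks at (6, 2, 1), and each blocked process is short somewhere: P8 on R2; P9 on R3.
A maximal execution: P4, P5 — then nothing else fits. Check, step by step:
  pool = (2, 0, 0)
  P4 needs (0, 0, 0) <= (2, 0, 0) -> finishes; pool += (3, 2, 1) = (5, 2, 1)
  P5 needs (4, 1, 0) <= (5, 2, 1) -> finishes; pool += (1, 0, 0) = (6, 2, 1)
  P8 still needs (2, 1, 2) but only (6, 2, 1) is free — short on R2
  P9 still needs (1, 3, 0) but only (6, 2, 1) is free — short on R3
Processes that can never finish: P8 and P9.


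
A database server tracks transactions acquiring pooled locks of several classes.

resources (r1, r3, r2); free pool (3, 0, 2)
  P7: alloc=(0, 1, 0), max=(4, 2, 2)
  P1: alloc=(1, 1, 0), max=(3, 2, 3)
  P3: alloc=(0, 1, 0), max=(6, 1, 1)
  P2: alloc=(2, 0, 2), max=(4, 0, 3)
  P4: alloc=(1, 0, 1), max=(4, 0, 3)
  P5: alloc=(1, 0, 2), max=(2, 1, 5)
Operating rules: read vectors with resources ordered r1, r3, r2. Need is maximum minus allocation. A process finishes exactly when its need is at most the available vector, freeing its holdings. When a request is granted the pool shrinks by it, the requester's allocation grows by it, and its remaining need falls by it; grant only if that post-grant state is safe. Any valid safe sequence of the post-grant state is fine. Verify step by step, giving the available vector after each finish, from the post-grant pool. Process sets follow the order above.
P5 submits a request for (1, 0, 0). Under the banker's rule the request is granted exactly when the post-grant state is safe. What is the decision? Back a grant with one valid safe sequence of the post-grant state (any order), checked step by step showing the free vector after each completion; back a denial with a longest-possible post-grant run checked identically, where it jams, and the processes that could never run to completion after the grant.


DENY. Granting would leave the state unsafe.
Key observation: after P2, P4 the pool peaks at (5, 0, 5), and each blocked process is short somewhere: P7 on r3; P1 on r3; P3 on r1; P5 on r3.
On the post-grant state, P2, P4 is a maximal run — nothing extends it. Step-by-step check:
  pool = (2, 0, 2)
  run P2 (needs (2, 0, 1), free (2, 0, 2)); after release of (2, 0, 2) the pool is (4, 0, 4)
  run P4 (needs (3, 0, 2), free (4, 0, 4)); after release of (1, 0, 1) the pool is (5, 0, 5)
  P7 still needs (4, 1, 2) but only (5, 0, 5) is free — short on r3
  P1 still needs (2, 1, 3) but only (5, 0, 5) is free — short on r3
  P3 still needs (6, 0, 1) but only (5, 0, 5) is free — short on r1
  P5 still needs (0, 1, 3) but only (5, 0, 5) is free — short on r3
Post-grant, the permanently blocked set is P7, P1, P3 and P5.


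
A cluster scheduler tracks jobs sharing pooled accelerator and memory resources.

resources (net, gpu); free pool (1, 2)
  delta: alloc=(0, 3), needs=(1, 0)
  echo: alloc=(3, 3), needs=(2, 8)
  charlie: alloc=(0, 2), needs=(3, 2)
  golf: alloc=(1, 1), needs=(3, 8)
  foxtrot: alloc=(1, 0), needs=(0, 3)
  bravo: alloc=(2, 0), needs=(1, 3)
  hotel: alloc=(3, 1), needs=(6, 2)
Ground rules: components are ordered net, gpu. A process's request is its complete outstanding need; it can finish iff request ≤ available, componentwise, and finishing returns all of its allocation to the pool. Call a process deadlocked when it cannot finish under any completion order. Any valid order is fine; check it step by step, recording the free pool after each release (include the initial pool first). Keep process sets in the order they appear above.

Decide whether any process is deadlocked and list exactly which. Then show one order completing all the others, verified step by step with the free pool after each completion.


The deadlocked set is echo, golf and hotel.
Key observation: after delta, bravo, charlie, foxtrot the pool peaks at (4, 7), and each blocked process is short somewhere: echo on gpu; golf on gpu; hotel on net.
A valid finishing order for the others: delta, bravo, charlie, foxtrot. Verifying each step:
  pool = (1, 2)
  delta needs (1, 0) <= (1, 2) -> finishes; pool += (0, 3) = (1, 5)
  bravo needs (1, 3) <= (1, 5) -> finishes; pool += (2, 0) = (3, 5)
  charlie needs (3, 2) <= (3, 5) -> finishes; pool += (0, 2) = (3, 7)
  foxtrot needs (0, 3) <= (3, 7) -> finishes; pool += (1, 0) = (4, 7)
None of the blocked processes ever fits:
  echo still needs (2, 8) but only (4, 7) is free — short on gpu
  golf still needs (3, 8) but only (4, 7) is free — short on gpu
  hotel still needs (6, 2) but only (4, 7) is free — short on net


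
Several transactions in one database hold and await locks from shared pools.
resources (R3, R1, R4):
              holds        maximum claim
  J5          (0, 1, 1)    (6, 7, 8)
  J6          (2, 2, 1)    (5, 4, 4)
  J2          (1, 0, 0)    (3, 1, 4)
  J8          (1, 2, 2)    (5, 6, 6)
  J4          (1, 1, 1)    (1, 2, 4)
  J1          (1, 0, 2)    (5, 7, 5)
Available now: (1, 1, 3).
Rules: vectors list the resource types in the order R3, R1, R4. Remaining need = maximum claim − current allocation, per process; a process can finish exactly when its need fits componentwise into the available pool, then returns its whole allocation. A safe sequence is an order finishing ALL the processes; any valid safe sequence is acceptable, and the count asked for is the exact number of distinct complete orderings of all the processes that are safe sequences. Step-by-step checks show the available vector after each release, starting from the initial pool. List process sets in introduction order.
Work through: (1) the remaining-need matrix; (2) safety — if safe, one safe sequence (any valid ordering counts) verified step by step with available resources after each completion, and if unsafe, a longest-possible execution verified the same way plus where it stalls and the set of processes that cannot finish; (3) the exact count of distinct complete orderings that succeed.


(1) Need matrix, components ordered R3, R1, R4:
  J5: (6, 6, 7)
  J6: (3, 2, 3)
  J2: (2, 1, 4)
  J8: (4, 4, 4)
  J4: (0, 1, 3)
  J1: (4, 7, 3)
(2) The state is SAFE; one workable sequence: J4, J2, J6, J8, J5, J1.
Key observation: the order's first zero-slack moment is J4 ((0, 1, 3) needed, (1, 1, 3) free — a requested resource with nothing to spare).
Step-by-step check:
  pool = (1, 1, 3)
  J4 needs (0, 1, 3) <= (1, 1, 3) -> finishes; pool += (1, 1, 1) = (2, 2, 4)
  J2 needs (2, 1, 4) <= (2, 2, 4) -> finishes; pool += (1, 0, 0) = (3, 2, 4)
  J6 needs (3, 2, 3) <= (3, 2, 4) -> finishes; pool += (2, 2, 1) = (5, 4, 5)
  J8 needs (4, 4, 4) <= (5, 4, 5) -> finishes; pool += (1, 2, 2) = (6, 6, 7)
  J5 needs (6, 6, 7) <= (6, 6, 7) -> finishes; pool += (0, 1, 1) = (6, 7, 8)
  J1 needs (4, 7, 3) <= (6, 7, 8) -> finishes; pool += (1, 0, 2) = (7, 7, 10)
(3) The exact count: 1 of the possible complete orderings is a safe sequence.


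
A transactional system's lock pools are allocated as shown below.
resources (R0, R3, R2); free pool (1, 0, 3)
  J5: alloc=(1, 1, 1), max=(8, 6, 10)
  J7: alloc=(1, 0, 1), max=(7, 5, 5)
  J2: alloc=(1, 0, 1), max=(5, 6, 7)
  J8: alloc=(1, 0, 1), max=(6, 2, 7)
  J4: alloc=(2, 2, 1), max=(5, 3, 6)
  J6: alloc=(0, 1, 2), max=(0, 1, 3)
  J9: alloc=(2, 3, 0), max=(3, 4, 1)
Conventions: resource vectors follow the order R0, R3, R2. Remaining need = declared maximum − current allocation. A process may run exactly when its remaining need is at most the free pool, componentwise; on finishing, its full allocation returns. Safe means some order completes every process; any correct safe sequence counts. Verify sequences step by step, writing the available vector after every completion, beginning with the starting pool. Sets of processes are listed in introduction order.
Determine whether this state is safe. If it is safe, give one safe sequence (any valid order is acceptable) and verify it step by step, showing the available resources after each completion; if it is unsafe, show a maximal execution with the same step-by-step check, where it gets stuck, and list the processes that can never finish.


The state is SAFE; one workable sequence: J6, J9, J4, J2, J8, J7, J5.
Key observation: the order's first zero-slack moment is J9 ((1, 1, 1) needed, (1, 1, 5) free — a requested resource with nothing to spare).
Step-by-step check:
  pool = (1, 0, 3)
  J6 needs (0, 0, 1) <= (1, 0, 3) -> finishes; pool += (0, 1, 2) = (1, 1, 5)
  J9 needs (1, 1, 1) <= (1, 1, 5) -> finishes; pool += (2, 3, 0) = (3, 4, 5)
  J4 needs (3, 1, 5) <= (3, 4, 5) -> finishes; pool += (2, 2, 1) = (5, 6, 6)
  J2 needs (4, 6, 6) <= (5, 6, 6) -> finishes; pool += (1, 0, 1) = (6, 6, 7)
  J8 needs (5, 2, 6) <= (6, 6, 7) -> finishes; pool += (1, 0, 1) = (7, 6, 8)
  J7 needs (6, 5, 4) <= (7, 6, 8) -> finishes; pool += (1, 0, 1) = (8, 6, 9)
  J5 needs (7, 5, 9) <= (8, 6, 9) -> finishes; pool += (1, 1, 1) = (9, 7, 10)


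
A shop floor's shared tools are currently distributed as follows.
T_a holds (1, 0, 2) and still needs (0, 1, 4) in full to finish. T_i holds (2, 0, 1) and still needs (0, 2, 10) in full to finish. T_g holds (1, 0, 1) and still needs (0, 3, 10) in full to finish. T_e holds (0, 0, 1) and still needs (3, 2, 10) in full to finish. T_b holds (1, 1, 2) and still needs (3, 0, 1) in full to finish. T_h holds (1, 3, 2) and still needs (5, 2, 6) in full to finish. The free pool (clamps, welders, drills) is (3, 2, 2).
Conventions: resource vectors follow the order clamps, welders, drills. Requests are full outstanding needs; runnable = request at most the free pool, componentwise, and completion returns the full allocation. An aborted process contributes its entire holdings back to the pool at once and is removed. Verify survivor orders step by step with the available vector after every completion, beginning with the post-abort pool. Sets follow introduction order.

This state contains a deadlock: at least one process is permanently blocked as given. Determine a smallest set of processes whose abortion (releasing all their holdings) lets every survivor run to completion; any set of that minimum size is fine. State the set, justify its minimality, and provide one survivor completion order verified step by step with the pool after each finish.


Minimum abort set: T_g and T_e.
Key observation: T_i had no path to completion before; after the abort of T_g and T_e ((1, 0, 2) returned), step 4 is where it fits.
No one abort is enough; case by case: T_a alone leaves T_i blocked (short on drills); T_i alone leaves T_g blocked (short on drills); T_g alone leaves T_i blocked (short on drills); T_e alone leaves T_i blocked (short on drills); T_b alone leaves T_i blocked (short on drills); T_h alone leaves T_i blocked (short on drills).
One survivor order: T_a, T_b, T_h, T_i. Walking it through (post-abort pool first):
  pool = (4, 2, 4)
  T_a needs (0, 1, 4) <= (4, 2, 4) -> finishes; pool += (1, 0, 2) = (5, 2, 6)
  T_b needs (3, 0, 1) <= (5, 2, 6) -> finishes; pool += (1, 1, 2) = (6, 3, 8)
  T_h needs (5, 2, 6) <= (6, 3, 8) -> finishes; pool += (1, 3, 2) = (7, 6, 10)
  T_i needs (0, 2, 10) <= (7, 6, 10) -> finishes; pool += (2, 0, 1) = (9, 6, 11)


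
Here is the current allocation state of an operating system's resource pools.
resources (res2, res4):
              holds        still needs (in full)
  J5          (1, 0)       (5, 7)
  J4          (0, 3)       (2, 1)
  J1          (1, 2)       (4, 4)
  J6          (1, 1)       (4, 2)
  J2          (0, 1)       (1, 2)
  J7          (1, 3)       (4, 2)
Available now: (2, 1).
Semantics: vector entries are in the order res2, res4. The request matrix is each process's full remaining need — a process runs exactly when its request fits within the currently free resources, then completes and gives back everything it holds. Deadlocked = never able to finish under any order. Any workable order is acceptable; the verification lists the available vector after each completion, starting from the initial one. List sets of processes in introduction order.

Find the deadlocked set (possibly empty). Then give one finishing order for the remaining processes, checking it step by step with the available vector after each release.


Deadlocked set: J5, J1, J6 and J7.
Key observation: the wall is res2: completing J4, J2 brings the pool only to (2, 5), and all the rest need more.
The rest can finish in the order J4, J2. Verifying each step:
  pool = (2, 1)
  J4 needs (2, 1) <= (2, 1) -> finishes; pool += (0, 3) = (2, 4)
  J2 needs (1, 2) <= (2, 4) -> finishes; pool += (0, 1) = (2, 5)
The blocked processes can never fit:
  blocked: J5 wants (5, 7), pool (2, 5) — not enough res2 and res4
  blocked: J1 wants (4, 4), pool (2, 5) — not enough res2
  blocked: J6 wants (4, 2), pool (2, 5) — not enough res2
  blocked: J7 wants (4, 2), pool (2, 5) — not enough res2


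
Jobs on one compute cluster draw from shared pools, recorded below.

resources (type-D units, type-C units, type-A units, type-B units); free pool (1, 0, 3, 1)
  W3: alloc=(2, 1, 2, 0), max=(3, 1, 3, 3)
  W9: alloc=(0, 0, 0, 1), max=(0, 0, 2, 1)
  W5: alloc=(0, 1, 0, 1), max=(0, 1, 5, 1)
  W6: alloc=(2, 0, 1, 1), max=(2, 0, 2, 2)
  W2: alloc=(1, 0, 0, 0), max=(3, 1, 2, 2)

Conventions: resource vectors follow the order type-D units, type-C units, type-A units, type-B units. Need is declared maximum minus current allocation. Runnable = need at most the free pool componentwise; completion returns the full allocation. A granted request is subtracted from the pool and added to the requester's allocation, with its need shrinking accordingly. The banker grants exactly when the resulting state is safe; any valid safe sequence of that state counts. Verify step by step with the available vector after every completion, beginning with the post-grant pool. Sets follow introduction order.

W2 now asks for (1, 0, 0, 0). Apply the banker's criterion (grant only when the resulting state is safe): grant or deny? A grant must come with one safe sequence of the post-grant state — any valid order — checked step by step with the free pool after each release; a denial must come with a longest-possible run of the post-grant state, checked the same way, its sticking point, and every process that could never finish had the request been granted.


GRANT: granting preserves safety; a valid post-grant sequence is W9, W6, W3, W2, W5.
Key observation: the transfer keeps a workable pool ((0, 0, 3, 1)); W9 starts the safe sequence.
Check on the post-grant state, step by step:
  pool = (0, 0, 3, 1)
  W9: need (0, 0, 2, 0) fits (0, 0, 3, 1); releases (0, 0, 0, 1), pool now (0, 0, 3, 2)
  W6: need (0, 0, 1, 1) fits (0, 0, 3, 2); releases (2, 0, 1, 1), pool now (2, 0, 4, 3)
  W3: need (1, 0, 1, 3) fits (2, 0, 4, 3); releases (2, 1, 2, 0), pool now (4, 1, 6, 3)
  W2: need (1, 1, 2, 2) fits (4, 1, 6, 3); releases (2, 0, 0, 0), pool now (6, 1, 6, 3)
  W5: need (0, 0, 5, 0) fits (6, 1, 6, 3); releases (0, 1, 0, 1), pool now (6, 2, 6, 4)


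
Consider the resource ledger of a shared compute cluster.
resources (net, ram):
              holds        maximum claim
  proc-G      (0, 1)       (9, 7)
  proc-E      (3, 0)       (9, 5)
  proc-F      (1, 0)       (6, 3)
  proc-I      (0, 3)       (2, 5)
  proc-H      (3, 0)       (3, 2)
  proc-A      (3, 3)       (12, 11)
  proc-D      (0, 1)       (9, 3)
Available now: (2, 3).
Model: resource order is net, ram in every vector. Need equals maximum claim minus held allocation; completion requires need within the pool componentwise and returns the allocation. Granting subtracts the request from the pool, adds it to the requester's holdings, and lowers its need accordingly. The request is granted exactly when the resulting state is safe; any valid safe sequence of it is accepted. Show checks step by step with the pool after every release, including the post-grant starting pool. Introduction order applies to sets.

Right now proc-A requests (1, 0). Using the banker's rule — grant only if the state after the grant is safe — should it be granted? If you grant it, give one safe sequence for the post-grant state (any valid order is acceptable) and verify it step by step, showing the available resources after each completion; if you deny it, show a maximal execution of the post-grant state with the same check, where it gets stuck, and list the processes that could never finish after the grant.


DENY: after the grant no complete ordering would exist.
Key observation: after proc-H, proc-I complete, (4, 6) is the best the pool ever gets, yet each leftover process wants more net.
On the post-grant state, proc-H, proc-I is a maximal run — nothing extends it. Check, step by step:
  pool = (1, 3)
  run proc-H (needs (0, 2), free (1, 3)); after release of (3, 0) the pool is (4, 3)
  run proc-I (needs (2, 2), free (4, 3)); after release of (0, 3) the pool is (4, 6)
  proc-G still needs (9, 6) but only (4, 6) is free — short on net
  proc-E still needs (6, 5) but only (4, 6) is free — short on net
  proc-F still needs (5, 3) but only (4, 6) is free — short on net
  proc-A still needs (8, 8) but only (4, 6) is free — short on net and ram
  proc-D still needs (9, 2) but only (4, 6) is free — short on net
Processes that could never finish after the grant: proc-G, proc-E, proc-F, proc-A and proc-D.


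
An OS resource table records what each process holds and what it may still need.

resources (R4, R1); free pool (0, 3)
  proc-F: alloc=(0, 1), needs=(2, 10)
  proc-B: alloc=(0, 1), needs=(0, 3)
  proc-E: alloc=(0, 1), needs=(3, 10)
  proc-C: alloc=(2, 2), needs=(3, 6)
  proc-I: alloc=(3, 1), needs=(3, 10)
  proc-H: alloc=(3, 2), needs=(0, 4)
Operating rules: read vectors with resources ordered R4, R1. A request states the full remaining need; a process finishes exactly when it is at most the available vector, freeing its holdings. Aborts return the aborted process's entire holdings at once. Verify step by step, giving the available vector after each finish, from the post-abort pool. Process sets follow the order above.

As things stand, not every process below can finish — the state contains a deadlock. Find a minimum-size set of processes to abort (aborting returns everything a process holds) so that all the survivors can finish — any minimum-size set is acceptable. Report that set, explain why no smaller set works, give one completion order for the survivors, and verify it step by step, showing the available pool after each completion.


Abort proc-F and proc-I.
Key observation: proc-E could never have finished before the abort; with (3, 2) returned by proc-F and proc-I, it fits at step 4.
Minimality, checking each single-abort alternative: proc-F alone leaves proc-E blocked (short on R1); proc-B alone leaves proc-F blocked (short on R1); proc-E alone leaves proc-F blocked (short on R1); proc-C alone leaves proc-F blocked (short on R1); proc-I alone leaves proc-F blocked (short on R1); proc-H alone leaves proc-F blocked (short on R1).
The survivors complete as proc-H, proc-C, proc-B, proc-E. Verifying each step (starting from the post-abort pool):
  pool = (3, 5)
  proc-H needs (0, 4) <= (3, 5) -> finishes; pool += (3, 2) = (6, 7)
  proc-C needs (3, 6) <= (6, 7) -> finishes; pool += (2, 2) = (8, 9)
  proc-B needs (0, 3) <= (8, 9) -> finishes; pool += (0, 1) = (8, 10)
  proc-E needs (3, 10) <= (8, 10) -> finishes; pool += (0, 1) = (8, 11)


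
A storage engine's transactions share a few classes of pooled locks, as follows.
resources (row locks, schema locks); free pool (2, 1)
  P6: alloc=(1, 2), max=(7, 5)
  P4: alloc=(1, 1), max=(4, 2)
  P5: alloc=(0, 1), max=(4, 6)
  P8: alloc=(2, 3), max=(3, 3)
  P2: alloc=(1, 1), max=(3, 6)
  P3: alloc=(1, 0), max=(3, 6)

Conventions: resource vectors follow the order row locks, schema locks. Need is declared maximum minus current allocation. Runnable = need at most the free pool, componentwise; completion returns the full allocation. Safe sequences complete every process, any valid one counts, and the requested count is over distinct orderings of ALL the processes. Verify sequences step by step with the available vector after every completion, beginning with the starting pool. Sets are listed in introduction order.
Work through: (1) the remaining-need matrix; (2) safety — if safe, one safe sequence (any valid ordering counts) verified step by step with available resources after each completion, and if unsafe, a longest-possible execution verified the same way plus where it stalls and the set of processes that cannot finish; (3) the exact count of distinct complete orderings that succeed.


(1) Outstanding need per process (order row locks, schema locks):
  P6: (6, 3)
  P4: (3, 1)
  P5: (4, 5)
  P8: (1, 0)
  P2: (2, 5)
  P3: (2, 6)
(2) The state is SAFE; one workable sequence: P8, P4, P5, P3, P6, P2.
Key observation: P5 marks the first exact bind of the order: its need (4, 5) fits the free (5, 5) with zero slack on a requested resource.
Walking it through:
  pool = (2, 1)
  P8: need (1, 0) fits (2, 1); releases (2, 3), pool now (4, 4)
  P4: need (3, 1) fits (4, 4); releases (1, 1), pool now (5, 5)
  P5: need (4, 5) fits (5, 5); releases (0, 1), pool now (5, 6)
  P3: need (2, 6) fits (5, 6); releases (1, 0), pool now (6, 6)
  P6: need (6, 3) fits (6, 6); releases (1, 2), pool now (7, 8)
  P2: need (2, 5) fits (7, 8); releases (1, 1), pool now (8, 9)
(3) The exact count: 10 of the possible complete orderings are safe sequences.


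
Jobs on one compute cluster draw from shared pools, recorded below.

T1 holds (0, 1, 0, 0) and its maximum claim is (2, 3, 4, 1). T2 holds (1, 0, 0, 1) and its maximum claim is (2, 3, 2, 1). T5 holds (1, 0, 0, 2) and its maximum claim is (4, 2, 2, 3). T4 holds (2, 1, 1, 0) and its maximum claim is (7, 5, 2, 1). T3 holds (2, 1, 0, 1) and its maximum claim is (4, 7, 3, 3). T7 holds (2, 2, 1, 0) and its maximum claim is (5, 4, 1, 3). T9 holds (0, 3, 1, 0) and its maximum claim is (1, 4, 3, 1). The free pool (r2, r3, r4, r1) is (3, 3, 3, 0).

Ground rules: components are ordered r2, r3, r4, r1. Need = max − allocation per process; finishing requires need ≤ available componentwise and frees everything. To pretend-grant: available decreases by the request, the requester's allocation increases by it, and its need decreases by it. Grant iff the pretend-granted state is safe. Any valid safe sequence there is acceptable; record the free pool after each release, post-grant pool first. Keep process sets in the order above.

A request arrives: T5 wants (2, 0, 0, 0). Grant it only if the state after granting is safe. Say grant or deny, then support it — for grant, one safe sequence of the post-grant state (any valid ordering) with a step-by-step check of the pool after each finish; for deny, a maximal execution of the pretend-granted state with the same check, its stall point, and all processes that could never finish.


GRANT: granting preserves safety; a valid post-grant sequence is T2, T9, T5, T7, T4, T1, T3.
Key observation: granting shrinks the pool to (1, 3, 3, 0), yet T2 still fits and the chain goes through.
Step-by-step check of the post-grant state:
  pool = (1, 3, 3, 0)
  run T2 (needs (1, 3, 2, 0), free (1, 3, 3, 0)); after release of (1, 0, 0, 1) the pool is (2, 3, 3, 1)
  run T9 (needs (1, 1, 2, 1), free (2, 3, 3, 1)); after release of (0, 3, 1, 0) the pool is (2, 6, 4, 1)
  run T5 (needs (1, 2, 2, 1), free (2, 6, 4, 1)); after release of (3, 0, 0, 2) the pool is (5, 6, 4, 3)
  run T7 (needs (3, 2, 0, 3), free (5, 6, 4, 3)); after release of (2, 2, 1, 0) the pool is (7, 8, 5, 3)
  run T4 (needs (5, 4, 1, 1), free (7, 8, 5, 3)); after release of (2, 1, 1, 0) the pool is (9, 9, 6, 3)
  run T1 (needs (2, 2, 4, 1), free (9, 9, 6, 3)); after release of (0, 1, 0, 0) the pool is (9, 10, 6, 3)
  run T3 (needs (2, 6, 3, 2), free (9, 10, 6, 3)); after release of (2, 1, 0, 1) the pool is (11, 11, 6, 4)


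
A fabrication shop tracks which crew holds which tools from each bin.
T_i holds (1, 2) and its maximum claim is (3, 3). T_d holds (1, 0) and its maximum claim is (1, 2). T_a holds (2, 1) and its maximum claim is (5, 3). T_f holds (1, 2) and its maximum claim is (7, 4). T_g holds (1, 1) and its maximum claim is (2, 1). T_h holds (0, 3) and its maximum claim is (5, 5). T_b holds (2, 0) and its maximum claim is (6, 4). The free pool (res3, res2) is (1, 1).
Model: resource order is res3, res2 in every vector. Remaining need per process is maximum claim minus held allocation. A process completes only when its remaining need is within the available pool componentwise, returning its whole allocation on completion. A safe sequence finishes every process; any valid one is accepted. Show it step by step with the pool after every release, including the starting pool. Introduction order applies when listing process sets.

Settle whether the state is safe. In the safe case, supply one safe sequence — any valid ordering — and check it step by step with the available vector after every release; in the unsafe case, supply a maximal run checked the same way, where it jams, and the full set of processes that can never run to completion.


SAFE — a valid safe sequence is T_g, T_d, T_i, T_a, T_b, T_h, T_f.
Key observation: T_g marks the first exact bind of the order: its need (1, 0) fits the free (1, 1) with zero slack on a requested resource.
Walking it through:
  pool = (1, 1)
  run T_g (needs (1, 0), free (1, 1)); after release of (1, 1) the pool is (2, 2)
  run T_d (needs (0, 2), free (2, 2)); after release of (1, 0) the pool is (3, 2)
  run T_i (needs (2, 1), free (3, 2)); after release of (1, 2) the pool is (4, 4)
  run T_a (needs (3, 2), free (4, 4)); after release of (2, 1) the pool is (6, 5)
  run T_b (needs (4, 4), free (6, 5)); after release of (2, 0) the pool is (8, 5)
  run T_h (needs (5, 2), free (8, 5)); after release of (0, 3) the pool is (8, 8)
  run T_f (needs (6, 2), free (8, 8)); after release of (1, 2) the pool is (9, 10)


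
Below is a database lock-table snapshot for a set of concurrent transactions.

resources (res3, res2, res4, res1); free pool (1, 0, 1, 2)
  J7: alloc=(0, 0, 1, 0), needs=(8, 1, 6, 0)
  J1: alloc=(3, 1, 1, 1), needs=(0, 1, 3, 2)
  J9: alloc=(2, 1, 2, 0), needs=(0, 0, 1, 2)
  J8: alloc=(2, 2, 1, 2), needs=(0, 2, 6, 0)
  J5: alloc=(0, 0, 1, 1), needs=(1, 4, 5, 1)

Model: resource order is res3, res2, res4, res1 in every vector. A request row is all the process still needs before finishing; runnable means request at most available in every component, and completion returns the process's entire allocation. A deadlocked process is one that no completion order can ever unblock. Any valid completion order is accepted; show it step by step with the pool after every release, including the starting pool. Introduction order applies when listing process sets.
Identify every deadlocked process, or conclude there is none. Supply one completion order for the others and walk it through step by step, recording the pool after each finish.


Deadlocked: J7, J8 and J5.
Key observation: res4 is the bottleneck — with J9, J1 done the pool holds (6, 2, 4, 3), short of every remaining need.
One completion order for the rest: J9, J1. Verifying each step:
  pool = (1, 0, 1, 2)
  run J9 (needs (0, 0, 1, 2), free (1, 0, 1, 2)); after release of (2, 1, 2, 0) the pool is (3, 1, 3, 2)
  run J1 (needs (0, 1, 3, 2), free (3, 1, 3, 2)); after release of (3, 1, 1, 1) the pool is (6, 2, 4, 3)
The stuck group stays short no matter what:
  J7 still needs (8, 1, 6, 0) but only (6, 2, 4, 3) is free — short on res3 and res4
  J8 still needs (0, 2, 6, 0) but only (6, 2, 4, 3) is free — short on res4
  J5 still needs (1, 4, 5, 1) but only (6, 2, 4, 3) is free — short on res2 and res4


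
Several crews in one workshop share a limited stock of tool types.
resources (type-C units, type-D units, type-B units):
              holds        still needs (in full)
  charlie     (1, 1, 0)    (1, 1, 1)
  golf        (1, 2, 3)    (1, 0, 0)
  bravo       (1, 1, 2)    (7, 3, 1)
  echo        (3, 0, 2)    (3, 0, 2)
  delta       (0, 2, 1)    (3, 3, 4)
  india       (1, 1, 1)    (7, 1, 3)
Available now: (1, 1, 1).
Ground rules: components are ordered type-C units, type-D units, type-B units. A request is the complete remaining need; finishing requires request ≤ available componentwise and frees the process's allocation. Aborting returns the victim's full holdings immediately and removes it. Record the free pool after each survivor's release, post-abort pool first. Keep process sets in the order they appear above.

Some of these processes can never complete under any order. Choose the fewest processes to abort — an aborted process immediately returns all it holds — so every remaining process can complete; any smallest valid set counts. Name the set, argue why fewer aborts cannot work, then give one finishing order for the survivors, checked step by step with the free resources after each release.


Minimum abort set: bravo.
Key observation: before aborting bravo, india was permanently blocked — no order could ever run it; afterwards it completes at step 5.
Minimality: the empty abort set fails — the state is deadlocked as it stands.
The survivors complete as golf, charlie, delta, echo, india. Walking it through (starting from the post-abort pool):
  pool = (2, 2, 3)
  golf: need (1, 0, 0) fits (2, 2, 3); releases (1, 2, 3), pool now (3, 4, 6)
  charlie: need (1, 1, 1) fits (3, 4, 6); releases (1, 1, 0), pool now (4, 5, 6)
  delta: need (3, 3, 4) fits (4, 5, 6); releases (0, 2, 1), pool now (4, 7, 7)
  echo: need (3, 0, 2) fits (4, 7, 7); releases (3, 0, 2), pool now (7, 7, 9)
  india: need (7, 1, 3) fits (7, 7, 9); releases (1, 1, 1), pool now (8, 8, 10)


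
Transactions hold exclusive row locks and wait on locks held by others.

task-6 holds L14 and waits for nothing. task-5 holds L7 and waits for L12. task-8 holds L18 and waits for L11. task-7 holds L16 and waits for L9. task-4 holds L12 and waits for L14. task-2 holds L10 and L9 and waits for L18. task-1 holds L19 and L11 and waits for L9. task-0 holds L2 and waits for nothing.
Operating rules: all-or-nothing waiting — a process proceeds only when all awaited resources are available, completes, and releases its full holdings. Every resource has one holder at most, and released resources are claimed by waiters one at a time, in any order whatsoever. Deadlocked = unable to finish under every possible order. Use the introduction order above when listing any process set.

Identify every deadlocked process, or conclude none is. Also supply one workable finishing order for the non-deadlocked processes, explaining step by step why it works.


The deadlocked set is task-8, task-7, task-2 and task-1.
Key observation: the cycle task-8 -> task-1 -> task-2 -> task-8 can never break — each member waits on the next; task-7 waits into the deadlock from upstream.
A valid finishing order for the others: task-0, task-6, task-4, task-5.
Check, step by step:
  run task-0 (it waits on nothing); releases L2
  run task-6 (it waits on nothing); releases L14
  task-4: everything it awaited (L14) is free; runs, freeing L12
  task-5: everything it awaited (L12) is free; runs, freeing L7


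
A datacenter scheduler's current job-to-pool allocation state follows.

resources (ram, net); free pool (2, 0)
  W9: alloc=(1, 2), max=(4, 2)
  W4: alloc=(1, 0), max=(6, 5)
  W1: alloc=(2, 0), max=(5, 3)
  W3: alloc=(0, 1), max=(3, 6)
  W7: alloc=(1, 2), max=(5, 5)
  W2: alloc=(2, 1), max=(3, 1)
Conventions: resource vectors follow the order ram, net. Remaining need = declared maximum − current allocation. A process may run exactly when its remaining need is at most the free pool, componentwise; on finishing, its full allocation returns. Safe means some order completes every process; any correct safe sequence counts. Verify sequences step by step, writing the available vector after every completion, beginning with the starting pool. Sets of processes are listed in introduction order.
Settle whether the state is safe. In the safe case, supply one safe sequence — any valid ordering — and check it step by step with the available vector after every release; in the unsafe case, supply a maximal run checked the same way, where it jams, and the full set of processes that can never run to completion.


The state is SAFE; one workable sequence: W2, W9, W7, W3, W1, W4.
Key observation: the order's first zero-slack moment is W7 ((4, 3) needed, (5, 3) free — a requested resource with nothing to spare).
Walking it through:
  pool = (2, 0)
  W2: need (1, 0) fits (2, 0); releases (2, 1), pool now (4, 1)
  W9: need (3, 0) fits (4, 1); releases (1, 2), pool now (5, 3)
  W7: need (4, 3) fits (5, 3); releases (1, 2), pool now (6, 5)
  W3: need (3, 5) fits (6, 5); releases (0, 1), pool now (6, 6)
  W1: need (3, 3) fits (6, 6); releases (2, 0), pool now (8, 6)
  W4: need (5, 5) fits (8, 6); releases (1, 0), pool now (9, 6)


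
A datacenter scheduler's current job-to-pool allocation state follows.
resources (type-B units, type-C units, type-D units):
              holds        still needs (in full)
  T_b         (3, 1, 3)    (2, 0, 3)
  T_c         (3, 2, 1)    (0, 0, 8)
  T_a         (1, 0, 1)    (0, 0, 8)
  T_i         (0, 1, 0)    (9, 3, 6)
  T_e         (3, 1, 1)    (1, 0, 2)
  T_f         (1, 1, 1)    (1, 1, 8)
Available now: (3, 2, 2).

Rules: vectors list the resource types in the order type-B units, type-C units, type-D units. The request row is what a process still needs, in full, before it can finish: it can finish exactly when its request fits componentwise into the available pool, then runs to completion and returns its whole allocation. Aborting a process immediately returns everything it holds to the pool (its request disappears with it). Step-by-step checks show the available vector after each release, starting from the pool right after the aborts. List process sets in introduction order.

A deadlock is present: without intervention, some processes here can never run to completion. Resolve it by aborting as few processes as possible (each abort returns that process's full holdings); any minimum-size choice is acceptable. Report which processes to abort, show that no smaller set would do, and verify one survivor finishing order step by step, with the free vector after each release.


Minimum abort set: T_c and T_f.
Key observation: T_a could never have finished before the abort; with (4, 3, 2) returned by T_c and T_f, it fits at step 3.
Why nothing smaller works — every single abort fails: T_b alone leaves T_c blocked (short on type-D units); T_c alone leaves T_a blocked (short on type-D units); T_a alone leaves T_c blocked (short on type-D units); T_i alone leaves T_c blocked (short on type-D units); T_e alone leaves T_c blocked (short on type-D units); T_f alone leaves T_c blocked (short on type-D units).
One survivor order: T_e, T_b, T_a, T_i. Step-by-step check (post-abort pool first):
  pool = (7, 5, 4)
  T_e needs (1, 0, 2) <= (7, 5, 4) -> finishes; pool += (3, 1, 1) = (10, 6, 5)
  T_b needs (2, 0, 3) <= (10, 6, 5) -> finishes; pool += (3, 1, 3) = (13, 7, 8)
  T_a needs (0, 0, 8) <= (13, 7, 8) -> finishes; pool += (1, 0, 1) = (14, 7, 9)
  T_i needs (9, 3, 6) <= (14, 7, 9) -> finishes; pool += (0, 1, 0) = (14, 8, 9)


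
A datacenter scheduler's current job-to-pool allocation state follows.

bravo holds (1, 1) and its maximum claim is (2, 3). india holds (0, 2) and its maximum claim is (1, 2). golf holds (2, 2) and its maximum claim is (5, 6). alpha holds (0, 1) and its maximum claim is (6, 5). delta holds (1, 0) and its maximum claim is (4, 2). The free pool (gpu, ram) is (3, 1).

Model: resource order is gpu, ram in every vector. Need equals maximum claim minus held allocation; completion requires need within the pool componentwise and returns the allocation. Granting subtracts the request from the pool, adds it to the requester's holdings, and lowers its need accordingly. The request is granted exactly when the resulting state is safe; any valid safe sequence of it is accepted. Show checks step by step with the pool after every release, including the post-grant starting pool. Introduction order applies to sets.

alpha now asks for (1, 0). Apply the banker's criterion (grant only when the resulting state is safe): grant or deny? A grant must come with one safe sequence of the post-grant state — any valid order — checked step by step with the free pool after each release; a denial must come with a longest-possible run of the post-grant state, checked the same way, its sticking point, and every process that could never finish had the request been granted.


GRANT: granting preserves safety; a valid post-grant sequence is india, bravo, delta, golf, alpha.
Key observation: the grant leaves (2, 1) free — enough for india, whose release restarts the cascade.
Step-by-step check of the post-grant state:
  pool = (2, 1)
  india needs (1, 0) <= (2, 1) -> finishes; pool += (0, 2) = (2, 3)
  bravo needs (1, 2) <= (2, 3) -> finishes; pool += (1, 1) = (3, 4)
  delta needs (3, 2) <= (3, 4) -> finishes; pool += (1, 0) = (4, 4)
  golf needs (3, 4) <= (4, 4) -> finishes; pool += (2, 2) = (6, 6)
  alpha needs (5, 4) <= (6, 6) -> finishes; pool += (1, 1) = (7, 7)


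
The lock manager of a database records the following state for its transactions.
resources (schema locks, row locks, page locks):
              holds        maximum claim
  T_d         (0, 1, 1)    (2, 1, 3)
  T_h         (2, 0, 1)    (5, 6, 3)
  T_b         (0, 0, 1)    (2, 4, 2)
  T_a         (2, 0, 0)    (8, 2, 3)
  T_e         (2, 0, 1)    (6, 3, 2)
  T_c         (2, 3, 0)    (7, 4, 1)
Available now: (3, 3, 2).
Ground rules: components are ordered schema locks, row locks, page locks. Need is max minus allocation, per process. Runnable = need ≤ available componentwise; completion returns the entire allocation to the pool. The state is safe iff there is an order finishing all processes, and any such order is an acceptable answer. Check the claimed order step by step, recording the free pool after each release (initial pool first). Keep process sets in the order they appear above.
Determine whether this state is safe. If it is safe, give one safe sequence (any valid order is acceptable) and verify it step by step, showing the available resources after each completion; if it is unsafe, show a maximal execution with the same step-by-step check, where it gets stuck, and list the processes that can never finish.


The state is UNSAFE.
Key observation: after T_d, T_b the pool peaks at (3, 4, 4), and each blocked process is short somewhere: T_h on row locks; T_a on schema locks; T_e on schema locks; T_c on schema locks.
Going as far as possible: T_d, T_b; after that, nothing fits. Walking it through:
  pool = (3, 3, 2)
  T_d: need (2, 0, 2) fits (3, 3, 2); releases (0, 1, 1), pool now (3, 4, 3)
  T_b: need (2, 4, 1) fits (3, 4, 3); releases (0, 0, 1), pool now (3, 4, 4)
  blocked: T_h wants (3, 6, 2), pool (3, 4, 4) — not enough row locks
  blocked: T_a wants (6, 2, 3), pool (3, 4, 4) — not enough schema locks
  blocked: T_e wants (4, 3, 1), pool (3, 4, 4) — not enough schema locks
  blocked: T_c wants (5, 1, 1), pool (3, 4, 4) — not enough schema locks
Never able to finish: T_h, T_a, T_e and T_c.


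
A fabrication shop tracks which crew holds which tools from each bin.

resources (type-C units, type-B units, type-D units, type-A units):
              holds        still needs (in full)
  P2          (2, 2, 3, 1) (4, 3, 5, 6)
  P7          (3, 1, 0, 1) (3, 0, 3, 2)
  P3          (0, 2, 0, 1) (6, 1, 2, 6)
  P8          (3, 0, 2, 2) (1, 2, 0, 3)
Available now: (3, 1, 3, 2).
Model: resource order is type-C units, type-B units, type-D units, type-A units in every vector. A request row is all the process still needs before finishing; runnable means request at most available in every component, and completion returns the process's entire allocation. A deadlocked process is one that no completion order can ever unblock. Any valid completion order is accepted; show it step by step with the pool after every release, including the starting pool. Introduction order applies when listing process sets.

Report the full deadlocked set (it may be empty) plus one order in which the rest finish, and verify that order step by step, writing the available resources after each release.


Deadlocked: P2 and P3.
Key observation: even finishing P7, P8 leaves just (9, 2, 5, 5) free — too little type-A units for any of the remaining processes.
One completion order for the rest: P7, P8. Verifying each step:
  pool = (3, 1, 3, 2)
  run P7 (needs (3, 0, 3, 2), free (3, 1, 3, 2)); after release of (3, 1, 0, 1) the pool is (6, 2, 3, 3)
  run P8 (needs (1, 2, 0, 3), free (6, 2, 3, 3)); after release of (3, 0, 2, 2) the pool is (9, 2, 5, 5)
None of the blocked processes ever fits:
  P2 cannot run: need (4, 3, 5, 6) vs free (9, 2, 5, 5) (insufficient type-B units and type-A units)
  P3 cannot run: need (6, 1, 2, 6) vs free (9, 2, 5, 5) (insufficient type-A units)
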